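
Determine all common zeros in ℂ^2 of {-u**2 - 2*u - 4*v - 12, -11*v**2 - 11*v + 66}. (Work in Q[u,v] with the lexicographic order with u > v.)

Compute a lex Gröbner basis by Buchberger's algorithm.
f_1 = -u**2 - 2*u - 4*v - 12, LT = u**2.
f_2 = -11*v**2 - 11*v + 66, LT = v**2.

S(f_1,f_2): leading monomials are coprime, so the S-polynomial reduces to 0 (Buchberger's first criterion).
Every S-polynomial of the final basis reduces to 0, so we have a Gröbner basis.
Inter-reduce: drop elements whose leading term is divisible by another's, tail-reduce, and make monic.
Reduced Gröbner basis: {u**2 + 2*u + 4*v + 12, v**2 + v - 6}.

From the last basis element, v**2 + v - 6 = 0, so v takes values in {-3, 2}. Each choice, substituted upward through the basis, yields the corresponding point(s) of the solution set.
  v = -3: the earlier basis element becomes u**2 + 2*u = 0, giving u = -2, 0 — points (-2, -3), (0, -3).
  v = 2: the earlier basis element becomes u**2 + 2*u + 20 = 0, giving u = -1 - sqrt(19)*I, -1 + sqrt(19)*I — points (-1 - sqrt(19)*I, 2), (-1 + sqrt(19)*I, 2).

{(-2, -3), (0, -3), (-1 - sqrt(19)*I, 2), (-1 + sqrt(19)*I, 2)}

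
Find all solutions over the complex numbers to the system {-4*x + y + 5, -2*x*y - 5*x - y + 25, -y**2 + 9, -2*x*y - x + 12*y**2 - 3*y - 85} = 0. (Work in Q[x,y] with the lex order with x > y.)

{(2, 3)}

Compute a lex Gröbner basis by Buchberger's algorithm.
f_1 = -4*x + y + 5, LT = x.
f_2 = -2*x*y - 5*x - y + 25, LT = x*y.
f_3 = -y**2 + 9, LT = y**2.
f_4 = -2*x*y - x + 12*y**2 - 3*y - 85, LT = x*y.

S(f_1,f_2): lcm = x*y. S = -5/2*x - 1/4*y**2 - 7/4*y + 25/2.
  reduce S modulo (f_1, f_2, f_3, f_4):
  remainder -19/8*y + 57/8 ≠ 0; add h_5 = -19/8*y + 57/8 to the basis.

The other S-polynomials (S(f_1,f_3), S(f_1,f_4), S(f_2,f_3), S(f_2,f_4), S(f_3,f_4), S(f_1,h_5), S(f_2,h_5), S(f_3,h_5), S(f_4,h_5)) all reduce to 0 modulo the current basis, so we have a Gröbner basis.
Inter-reduce: drop elements whose leading term is divisible by another's, tail-reduce, and make monic.
Reduced Gröbner basis: {x - 2, y - 3}.

Since the basis is lex-ordered, y - 3 is univariate in y. Its roots are {3}. Back-substituting each root into the other basis elements fixes the other coordinates.
  y = 3: the earlier basis element becomes x - 2 = 0, giving x = 2 — point (2, 3).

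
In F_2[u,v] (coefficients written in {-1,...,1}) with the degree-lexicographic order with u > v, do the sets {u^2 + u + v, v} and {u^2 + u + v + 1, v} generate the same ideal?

No, the ideals differ.

For a fixed monomial order, each ideal has a unique reduced Gröbner basis; comparing bases decides equality.
Buchberger on the first generating set:
f_1 = u^2 + u + v, LT = u^2.
f_2 = v, LT = v.

The S-polynomials (S(f_1,f_2)) all reduce to 0 modulo the current basis, so we have a Gröbner basis.
Inter-reduce: drop elements whose leading term is divisible by another's, tail-reduce, and make monic.
Reduced Gröbner basis: {u^2 + u, v}.

Buchberger on the second generating set:
h_1 = u^2 + u + v + 1, LT = u^2.
h_2 = v, LT = v.

The S-polynomials (S(h_1,h_2)) all reduce to 0 modulo the current basis, so we have a Gröbner basis.
Inter-reduce: drop elements whose leading term is divisible by another's, tail-reduce, and make monic.
Reduced Gröbner basis: {u^2 + u + 1, v}.

Since the reduced bases disagree, the two ideals are not the same.
The same test decides containment: I ⊆ J iff every generator of I reduces to 0 modulo a Gröbner basis of J.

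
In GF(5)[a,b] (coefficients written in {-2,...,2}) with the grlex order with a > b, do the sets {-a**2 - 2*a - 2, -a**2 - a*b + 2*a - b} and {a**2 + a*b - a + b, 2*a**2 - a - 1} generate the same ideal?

No, the ideals differ.

For a fixed monomial order, each ideal has a unique reduced Gröbner basis; comparing bases decides equality.
Buchberger on the first generating set:
f_1 = -a**2 - 2*a - 2, LT = a**2.
f_2 = -a**2 - a*b + 2*a - b, LT = a**2.

S(f_1,f_2): lcm = a**2. S = -a*b - a - b + 2.
  reduce S modulo (f_1, f_2):
  remainder -a*b - a - b + 2 ≠ 0; add g_3 = -a*b - a - b + 2 to the basis.

S(f_1,g_3): lcm = a**2*b. S = -a**2 + a*b + 2*a + 2*b.
  reduce S modulo (f_1, f_2, g_3):
  remainder -2*a + b - 1 ≠ 0; add g_4 = -2*a + b - 1 to the basis.

S(g_3,g_4): lcm = a*b. S = -2*b**2 + a - 2*b - 2.
  reduce S modulo (f_1, f_2, g_3, g_4):
  remainder -2*b**2 + b ≠ 0; add g_5 = -2*b**2 + b to the basis.

The other S-polynomials (S(f_2,g_3), S(f_1,g_4), S(f_2,g_4), S(f_1,g_5), S(f_2,g_5), S(g_3,g_5), S(g_4,g_5)) all reduce to 0 modulo the current basis, so we have a Gröbner basis.
Inter-reduce: drop elements whose leading term is divisible by another's, tail-reduce, and make monic.
Reduced Gröbner basis: {b**2 + 2*b, a + 2*b - 2}.

Buchberger on the second generating set:
h_1 = a**2 + a*b - a + b, LT = a**2.
h_2 = 2*a**2 - a - 1, LT = a**2.

S(h_1,h_2): lcm = a**2. S = a*b + 2*a + b - 2.
  reduce S modulo (h_1, h_2):
  remainder a*b + 2*a + b - 2 ≠ 0; add k_3 = a*b + 2*a + b - 2 to the basis.

S(h_1,k_3): lcm = a**2*b. S = a*b**2 - 2*a**2 - 2*a*b + b**2 + 2*a.
  reduce S modulo (h_1, h_2, k_3):
  remainder -a + b + 1 ≠ 0; add k_4 = -a + b + 1 to the basis.

S(k_3,k_4): lcm = a*b. S = b**2 + 2*a + 2*b - 2.
  reduce S modulo (h_1, h_2, k_3, k_4):
  remainder b**2 - b ≠ 0; add k_5 = b**2 - b to the basis.

The other S-polynomials (S(h_2,k_3), S(h_1,k_4), S(h_2,k_4), S(h_1,k_5), S(h_2,k_5), S(k_3,k_5), S(k_4,k_5)) all reduce to 0 modulo the current basis, so we have a Gröbner basis.
Inter-reduce: drop elements whose leading term is divisible by another's, tail-reduce, and make monic.
Reduced Gröbner basis: {b**2 - b, a - b - 1}.

These differ, so the ideals are not equal.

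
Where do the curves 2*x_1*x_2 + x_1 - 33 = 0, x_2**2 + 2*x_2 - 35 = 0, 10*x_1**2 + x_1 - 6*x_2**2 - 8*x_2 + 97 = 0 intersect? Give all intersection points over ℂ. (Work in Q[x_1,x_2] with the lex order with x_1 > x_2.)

{(3, 5)}

Compute a lex Gröbner basis by Buchberger's algorithm.
f_1 = 2*x_1*x_2 + x_1 - 33, LT = x_1*x_2.
f_2 = x_2**2 + 2*x_2 - 35, LT = x_2**2.
f_3 = 10*x_1**2 + x_1 - 6*x_2**2 - 8*x_2 + 97, LT = x_1**2.

S(f_1,f_2): lcm = x_1*x_2**2. S = -3/2*x_1*x_2 + 35*x_1 - 33/2*x_2.
  reduce S modulo (f_1, f_2, f_3):
  remainder 143/4*x_1 - 33/2*x_2 - 99/4 ≠ 0; add h_4 = 143/4*x_1 - 33/2*x_2 - 99/4 to the basis.

S(f_1,f_3): lcm = x_1**2*x_2. S = 1/2*x_1**2 - 1/10*x_1*x_2 - 33/2*x_1 + 3/5*x_2**3 + 4/5*x_2**2 - 97/10*x_2.
  reduce S modulo (f_1, f_2, f_3, h_4):
  remainder 557/130*x_2 - 557/26 ≠ 0; add h_5 = 557/130*x_2 - 557/26 to the basis.

The other S-polynomials (S(f_2,f_3), S(f_1,h_4), S(f_2,h_4), S(f_3,h_4), S(f_1,h_5), S(f_2,h_5), S(f_3,h_5), S(h_4,h_5)) all reduce to 0 modulo the current basis, so we have a Gröbner basis.
Inter-reduce: drop elements whose leading term is divisible by another's, tail-reduce, and make monic.
Reduced Gröbner basis: {x_1 - 3, x_2 - 5}.

From the last basis element, x_2 - 5 = 0, so x_2 takes values in {5}. Each choice, substituted upward through the basis, yields the corresponding point(s) of the solution set.
  x_2 = 5: the earlier basis element becomes x_1 - 3 = 0, giving x_1 = 3 — point (3, 5).
A lex Gröbner basis triangularizes the system, enabling back-substitution.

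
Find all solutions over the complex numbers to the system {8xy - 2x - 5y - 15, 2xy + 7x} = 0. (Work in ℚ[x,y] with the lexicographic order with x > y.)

Compute a lex Gröbner basis by Buchberger's algorithm.
f_1 = 8xy - 2x - 5y - 15, LT = xy.
f_2 = 2xy + 7x, LT = xy.

S(f_1,f_2): lcm = xy. S = -15/4x - ⅝y - 15/8.
  leading term x: no divisor's leading term divides it; move -15/4x to the remainder.
  leading term y: no divisor's leading term divides it; move -⅝y to the remainder.
  leading term 1: no divisor's leading term divides it; move -15/8 to the remainder.
  remainder -15/4x - ⅝y - 15/8 ≠ 0; add h_3 = -15/4x - ⅝y - 15/8 to the basis.

S(f_1,h_3): lcm = xy. S = -¼x - ⅙y² - 9/8y - 15/8.
  leading term x: subtract (1/15)·h_3 from -¼x - ⅙y² - 9/8y - 15/8 → -⅙y² - 13/12y - 7/4
  leading term y²: no divisor's leading term divides it; move -⅙y² to the remainder.
  leading term y: no divisor's leading term divides it; move -13/12y to the remainder.
  leading term 1: no divisor's leading term divides it; move -7/4 to the remainder.
  remainder -⅙y² - 13/12y - 7/4 ≠ 0; add h_4 = -⅙y² - 13/12y - 7/4 to the basis.

The other S-polynomials (S(f_2,h_3), S(f_1,h_4), S(f_2,h_4), S(h_3,h_4)) all reduce to 0 modulo the current basis, so we have a Gröbner basis.
Inter-reduce: drop elements whose leading term is divisible by another's, tail-reduce, and make monic.
Reduced Gröbner basis: {x + ⅙y + ½, y² + 13/2y + 21/2}.

Elimination: the polynomial y² + 13/2y + 21/2 lies in the elimination ideal for y, so y ∈ {-7/2, -3}. For each such y, the remaining basis elements (now univariate) give the rest of the solution.
  y = -7/2: the earlier basis element becomes x - 1/12 = 0, giving x = 1/12 — point (1/12, -7/2).
  y = -3: the earlier basis element becomes x = 0, giving x = 0 — point (0, -3).
Substituting each solution back into the original system confirms all equations vanish.

{(1/12, -7/2), (0, -3)}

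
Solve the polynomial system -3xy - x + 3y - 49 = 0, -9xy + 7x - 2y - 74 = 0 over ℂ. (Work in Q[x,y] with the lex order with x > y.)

Compute a lex Gröbner basis by Buchberger's algorithm.
f_1 = -3xy - x + 3y - 49, LT = xy.
f_2 = -9xy + 7x - 2y - 74, LT = xy.

S(f_1,f_2): lcm = xy. S = 10/9x - 11/9y + 73/9.
  leading term x: no divisor's leading term divides it; move 10/9x to the remainder.
  leading term y: no divisor's leading term divides it; move -11/9y to the remainder.
  leading term 1: no divisor's leading term divides it; move 73/9 to the remainder.
  remainder 10/9x - 11/9y + 73/9 ≠ 0; add h_3 = 10/9x - 11/9y + 73/9 to the basis.

S(f_1,h_3): lcm = xy. S = 1/3x + 11/10y^2 - 83/10y + 49/3.
  leading term x: subtract (3/10)·h_3 from 1/3x + 11/10y^2 - 83/10y + 49/3 → 11/10y^2 - 119/15y + 139/10
  leading term y^2: no divisor's leading term divides it; move 11/10y^2 to the remainder.
  leading term y: no divisor's leading term divides it; move -119/15y to the remainder.
  leading term 1: no divisor's leading term divides it; move 139/10 to the remainder.
  remainder 11/10y^2 - 119/15y + 139/10 ≠ 0; add h_4 = 11/10y^2 - 119/15y + 139/10 to the basis.

The other S-polynomials (S(f_2,h_3), S(f_1,h_4), S(f_2,h_4), S(h_3,h_4)) all reduce to 0 modulo the current basis, so we have a Gröbner basis.
Inter-reduce: drop elements whose leading term is divisible by another's, tail-reduce, and make monic.
Reduced Gröbner basis: {x - 11/10y + 73/10, y^2 - 238/33y + 139/11}.

Elimination: the polynomial y^2 - 238/33y + 139/11 lies in the elimination ideal for y, so y ∈ {3, 139/33}. For each such y, the remaining basis elements (now univariate) give the rest of the solution.
  y = 3: the earlier basis element becomes x + 4 = 0, giving x = -4 — point (-4, 3).
  y = 139/33: the earlier basis element becomes x + 8/3 = 0, giving x = -8/3 — point (-8/3, 139/33).
Check: every point annihilates each of the original generators.
This is the nonlinear analogue of row-reducing a linear system.

{(-4, 3), (-8/3, 139/33)}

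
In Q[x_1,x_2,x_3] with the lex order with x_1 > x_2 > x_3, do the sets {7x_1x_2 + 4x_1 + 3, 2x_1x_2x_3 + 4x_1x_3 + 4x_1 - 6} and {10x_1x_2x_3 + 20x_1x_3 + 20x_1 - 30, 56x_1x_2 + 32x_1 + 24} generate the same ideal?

Yes, the ideals are equal.

Two ideals are equal iff their reduced Gröbner bases coincide (the reduced basis is unique for a fixed ordering).
Buchberger on the first generating set:
f_1 = 7x_1x_2 + 4x_1 + 3, LT = x_1x_2.
f_2 = 2x_1x_2x_3 + 4x_1x_3 + 4x_1 - 6, LT = x_1x_2x_3.

S(f_1,f_2): lcm = x_1x_2x_3. S = -\tfrac{10}{7}x_1x_3 - 2x_1 + \tfrac{3}{7}x_3 + 3.
  leading term x_1x_3: no divisor's leading term divides it; move -\tfrac{10}{7}x_1x_3 to the remainder.
  leading term x_1: no divisor's leading term divides it; move -2x_1 to the remainder.
  leading term x_3: no divisor's leading term divides it; move \tfrac{3}{7}x_3 to the remainder.
  leading term 1: no divisor's leading term divides it; move 3 to the remainder.
  remainder -\tfrac{10}{7}x_1x_3 - 2x_1 + \tfrac{3}{7}x_3 + 3 ≠ 0; add g_3 = -\tfrac{10}{7}x_1x_3 - 2x_1 + \tfrac{3}{7}x_3 + 3 to the basis.

S(f_1,g_3): lcm = x_1x_2x_3. S = -\tfrac{7}{5}x_1x_2 + \tfrac{4}{7}x_1x_3 + \tfrac{3}{10}x_2x_3 + \tfrac{21}{10}x_2 + \tfrac{3}{7}x_3.
  leading term x_1x_2: subtract (-\tfrac{1}{5})·f_1 from -\tfrac{7}{5}x_1x_2 + \tfrac{4}{7}x_1x_3 + \tfrac{3}{10}x_2x_3 + \tfrac{21}{10}x_2 + \tfrac{3}{7}x_3 → \tfrac{4}{7}x_1x_3 + \tfrac{4}{5}x_1 + \tfrac{3}{10}x_2x_3 + \tfrac{21}{10}x_2 + \tfrac{3}{7}x_3 + \tfrac{3}{5}
  leading term x_1x_3: subtract (-\tfrac{2}{5})·g_3 from \tfrac{4}{7}x_1x_3 + \tfrac{4}{5}x_1 + \tfrac{3}{10}x_2x_3 + \tfrac{21}{10}x_2 + \tfrac{3}{7}x_3 + \tfrac{3}{5} → \tfrac{3}{10}x_2x_3 + \tfrac{21}{10}x_2 + \tfrac{3}{5}x_3 + \tfrac{9}{5}
  leading term x_2x_3: no divisor's leading term divides it; move \tfrac{3}{10}x_2x_3 to the remainder.
  leading term x_2: no divisor's leading term divides it; move \tfrac{21}{10}x_2 to the remainder.
  leading term x_3: no divisor's leading term divides it; move \tfrac{3}{5}x_3 to the remainder.
  leading term 1: no divisor's leading term divides it; move \tfrac{9}{5} to the remainder.
  remainder \tfrac{3}{10}x_2x_3 + \tfrac{21}{10}x_2 + \tfrac{3}{5}x_3 + \tfrac{9}{5} ≠ 0; add g_4 = \tfrac{3}{10}x_2x_3 + \tfrac{21}{10}x_2 + \tfrac{3}{5}x_3 + \tfrac{9}{5} to the basis.

The other S-polynomials (S(f_2,g_3), S(f_1,g_4), S(f_2,g_4), S(g_3,g_4)) all reduce to 0 modulo the current basis, so we have a Gröbner basis.
Inter-reduce: drop elements whose leading term is divisible by another's, tail-reduce, and make monic.
Reduced Gröbner basis: {x_1x_2 + \tfrac{4}{7}x_1 + \tfrac{3}{7}, x_1x_3 + \tfrac{7}{5}x_1 - \tfrac{3}{10}x_3 - \tfrac{21}{10}, x_2x_3 + 7x_2 + 2x_3 + 6}.

Buchberger on the second generating set:
h_1 = 10x_1x_2x_3 + 20x_1x_3 + 20x_1 - 30, LT = x_1x_2x_3.
h_2 = 56x_1x_2 + 32x_1 + 24, LT = x_1x_2.

S(h_1,h_2): lcm = x_1x_2x_3. S = \tfrac{10}{7}x_1x_3 + 2x_1 - \tfrac{3}{7}x_3 - 3.
  leading term x_1x_3: no divisor's leading term divides it; move \tfrac{10}{7}x_1x_3 to the remainder.
  leading term x_1: no divisor's leading term divides it; move 2x_1 to the remainder.
  leading term x_3: no divisor's leading term divides it; move -\tfrac{3}{7}x_3 to the remainder.
  leading term 1: no divisor's leading term divides it; move -3 to the remainder.
  remainder \tfrac{10}{7}x_1x_3 + 2x_1 - \tfrac{3}{7}x_3 - 3 ≠ 0; add k_3 = \tfrac{10}{7}x_1x_3 + 2x_1 - \tfrac{3}{7}x_3 - 3 to the basis.

S(h_1,k_3): lcm = x_1x_2x_3. S = -\tfrac{7}{5}x_1x_2 + 2x_1x_3 + 2x_1 + \tfrac{3}{10}x_2x_3 + \tfrac{21}{10}x_2 - 3.
  leading term x_1x_2: subtract (-\tfrac{1}{40})·h_2 from -\tfrac{7}{5}x_1x_2 + 2x_1x_3 + 2x_1 + \tfrac{3}{10}x_2x_3 + \tfrac{21}{10}x_2 - 3 → 2x_1x_3 + \tfrac{14}{5}x_1 + \tfrac{3}{10}x_2x_3 + \tfrac{21}{10}x_2 - \tfrac{12}{5}
  leading term x_1x_3: subtract (\tfrac{7}{5})·k_3 from 2x_1x_3 + \tfrac{14}{5}x_1 + \tfrac{3}{10}x_2x_3 + \tfrac{21}{10}x_2 - \tfrac{12}{5} → \tfrac{3}{10}x_2x_3 + \tfrac{21}{10}x_2 + \tfrac{3}{5}x_3 + \tfrac{9}{5}
  leading term x_2x_3: no divisor's leading term divides it; move \tfrac{3}{10}x_2x_3 to the remainder.
  leading term x_2: no divisor's leading term divides it; move \tfrac{21}{10}x_2 to the remainder.
  leading term x_3: no divisor's leading term divides it; move \tfrac{3}{5}x_3 to the remainder.
  leading term 1: no divisor's leading term divides it; move \tfrac{9}{5} to the remainder.
  remainder \tfrac{3}{10}x_2x_3 + \tfrac{21}{10}x_2 + \tfrac{3}{5}x_3 + \tfrac{9}{5} ≠ 0; add k_4 = \tfrac{3}{10}x_2x_3 + \tfrac{21}{10}x_2 + \tfrac{3}{5}x_3 + \tfrac{9}{5} to the basis.

The other S-polynomials (S(h_2,k_3), S(h_1,k_4), S(h_2,k_4), S(k_3,k_4)) all reduce to 0 modulo the current basis, so we have a Gröbner basis.
Inter-reduce: drop elements whose leading term is divisible by another's, tail-reduce, and make monic.
Reduced Gröbner basis: {x_1x_2 + \tfrac{4}{7}x_1 + \tfrac{3}{7}, x_1x_3 + \tfrac{7}{5}x_1 - \tfrac{3}{10}x_3 - \tfrac{21}{10}, x_2x_3 + 7x_2 + 2x_3 + 6}.

The two bases agree; hence the ideals are identical.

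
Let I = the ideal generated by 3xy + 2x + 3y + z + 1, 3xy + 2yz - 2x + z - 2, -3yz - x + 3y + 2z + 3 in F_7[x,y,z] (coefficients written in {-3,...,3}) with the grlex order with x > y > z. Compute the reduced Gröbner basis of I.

f_1 = 3xy + 2x + 3y + z + 1, LT = xy.
f_2 = 3xy + 2yz - 2x + z - 2, LT = xy.
f_3 = -3yz - x + 3y + 2z + 3, LT = yz.

S(f_1,f_2): lcm = xy. S = -3yz - x + y + 1.
  leading term yz: subtract (1)·f_3 from -3yz - x + y + 1 → -2y - 2z - 2
  leading term y: no divisor's leading term divides it; move -2y to the remainder.
  leading term z: no divisor's leading term divides it; move -2z to the remainder.
  leading term 1: no divisor's leading term divides it; move -2 to the remainder.
  remainder -2y - 2z - 2 ≠ 0; add g_4 = -2y - 2z - 2 to the basis.

S(f_1,f_3): lcm = xyz. S = 2x^2 + xy - xz + yz - 2z^2 + x - 2z.
  leading term x^2: no divisor's leading term divides it; move 2x^2 to the remainder.
  leading term xy: subtract (-2)·f_1 from xy - xz + yz - 2z^2 + x - 2z → -xz + yz - 2z^2 - 2x - y + 2
  leading term xz: no divisor's leading term divides it; move -xz to the remainder.
  leading term yz: subtract (2)·f_3 from yz - 2z^2 - 2x - y + 2 → -2z^2 + 3z + 3
  leading term z^2: no divisor's leading term divides it; move -2z^2 to the remainder.
  leading term z: no divisor's leading term divides it; move 3z to the remainder.
  leading term 1: no divisor's leading term divides it; move 3 to the remainder.
  remainder 2x^2 - xz - 2z^2 + 3z + 3 ≠ 0; add g_5 = 2x^2 - xz - 2z^2 + 3z + 3 to the basis.

S(f_2,f_3): lcm = xyz. S = 3yz^2 + 2x^2 + xy - 2z^2 + x - 3z.
  leading term yz^2: subtract (-z)·f_3 from 3yz^2 + 2x^2 + xy - 2z^2 + x - 3z → 2x^2 + xy - xz + 3yz + x
  leading term x^2: subtract (1)·g_5 from 2x^2 + xy - xz + 3yz + x → xy + 3yz + 2z^2 + x - 3z - 3
  leading term xy: subtract (-2)·f_1 from xy + 3yz + 2z^2 + x - 3z - 3 → 3yz + 2z^2 - 2x - y - z - 1
  leading term yz: subtract (-1)·f_3 from 3yz + 2z^2 - 2x - y - z - 1 → 2z^2 - 3x + 2y + z + 2
  leading term z^2: no divisor's leading term divides it; move 2z^2 to the remainder.
  leading term x: no divisor's leading term divides it; move -3x to the remainder.
  leading term y: subtract (-1)·g_4 from 2y + z + 2 → -z
  leading term z: no divisor's leading term divides it; move -z to the remainder.
  remainder 2z^2 - 3x - z ≠ 0; add g_6 = 2z^2 - 3x - z to the basis.

S(f_1,g_4): lcm = xy. S = -xz + 2x + y - 2z - 2.
  leading term xz: no divisor's leading term divides it; move -xz to the remainder.
  leading term x: no divisor's leading term divides it; move 2x to the remainder.
  leading term y: subtract (3)·g_4 from y - 2z - 2 → -3z - 3
  leading term z: no divisor's leading term divides it; move -3z to the remainder.
  leading term 1: no divisor's leading term divides it; move -3 to the remainder.
  remainder -xz + 2x - 3z - 3 ≠ 0; add g_7 = -xz + 2x - 3z - 3 to the basis.

The other S-polynomials (S(f_2,g_4), S(f_3,g_4), S(f_1,g_5), S(f_2,g_5), S(f_3,g_5), S(g_4,g_5), S(f_1,g_6), S(f_2,g_6), S(f_3,g_6), S(g_4,g_6), S(g_5,g_6), S(f_1,g_7), S(f_2,g_7), S(f_3,g_7), S(g_4,g_7), S(g_5,g_7), S(g_6,g_7)) all reduce to 0 modulo the current basis, so we have a Gröbner basis.
Inter-reduce: drop elements whose leading term is divisible by another's, tail-reduce, and make monic.

G = {x^2 + x - z + 3, xz - 2x + 3z + 3, z^2 + 2x + 3z, y + z + 1}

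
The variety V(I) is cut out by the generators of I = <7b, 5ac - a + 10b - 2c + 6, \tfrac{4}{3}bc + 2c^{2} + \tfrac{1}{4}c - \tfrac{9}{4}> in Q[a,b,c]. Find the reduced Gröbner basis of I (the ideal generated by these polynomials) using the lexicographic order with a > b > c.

G = {a + \tfrac{56}{53}c - \tfrac{3}{53}, b, c^{2} + \tfrac{1}{8}c - \tfrac{9}{8}}

The reduced Gröbner basis is the canonical form of the ideal for this ordering.

f_1 = 7b, LT = b.
f_2 = 5ac - a + 10b - 2c + 6, LT = ac.
f_3 = \tfrac{4}{3}bc + 2c^{2} + \tfrac{1}{4}c - \tfrac{9}{4}, LT = bc.

S(f_1,f_3): lcm = bc. S = -\tfrac{3}{2}c^{2} - \tfrac{3}{16}c + \tfrac{27}{16}.
  leading term c^{2}: no divisor's leading term divides it; move -\tfrac{3}{2}c^{2} to the remainder.
  leading term c: no divisor's leading term divides it; move -\tfrac{3}{16}c to the remainder.
  leading term 1: no divisor's leading term divides it; move \tfrac{27}{16} to the remainder.
  remainder -\tfrac{3}{2}c^{2} - \tfrac{3}{16}c + \tfrac{27}{16} ≠ 0; add g_4 = -\tfrac{3}{2}c^{2} - \tfrac{3}{16}c + \tfrac{27}{16} to the basis.

S(f_2,f_3): lcm = abc. S = -\tfrac{1}{5}ab - \tfrac{3}{2}ac^{2} - \tfrac{3}{16}ac + \tfrac{27}{16}a + 2b^{2} - \tfrac{2}{5}bc + \tfrac{6}{5}b.
  leading term ab: subtract (-\tfrac{1}{35}a)·f_1 from -\tfrac{1}{5}ab - \tfrac{3}{2}ac^{2} - \tfrac{3}{16}ac + \tfrac{27}{16}a + 2b^{2} - \tfrac{2}{5}bc + \tfrac{6}{5}b → -\tfrac{3}{2}ac^{2} - \tfrac{3}{16}ac + \tfrac{27}{16}a + 2b^{2} - \tfrac{2}{5}bc + \tfrac{6}{5}b
  leading term ac^{2}: subtract (-\tfrac{3}{10}c)·f_2 from -\tfrac{3}{2}ac^{2} - \tfrac{3}{16}ac + \tfrac{27}{16}a + 2b^{2} - \tfrac{2}{5}bc + \tfrac{6}{5}b → -\tfrac{39}{80}ac + \tfrac{27}{16}a + 2b^{2} + \tfrac{13}{5}bc + \tfrac{6}{5}b - \tfrac{3}{5}c^{2} + \tfrac{9}{5}c
  leading term ac: subtract (-\tfrac{39}{400})·f_2 from -\tfrac{39}{80}ac + \tfrac{27}{16}a + 2b^{2} + \tfrac{13}{5}bc + \tfrac{6}{5}b - \tfrac{3}{5}c^{2} + \tfrac{9}{5}c → \tfrac{159}{100}a + 2b^{2} + \tfrac{13}{5}bc + \tfrac{87}{40}b - \tfrac{3}{5}c^{2} + \tfrac{321}{200}c + \tfrac{117}{200}
  leading term a: no divisor's leading term divides it; move \tfrac{159}{100}a to the remainder.
  leading term b^{2}: subtract (\tfrac{2}{7}b)·f_1 from 2b^{2} + \tfrac{13}{5}bc + \tfrac{87}{40}b - \tfrac{3}{5}c^{2} + \tfrac{321}{200}c + \tfrac{117}{200} → \tfrac{13}{5}bc + \tfrac{87}{40}b - \tfrac{3}{5}c^{2} + \tfrac{321}{200}c + \tfrac{117}{200}
  leading term bc: subtract (\tfrac{13}{35}c)·f_1 from \tfrac{13}{5}bc + \tfrac{87}{40}b - \tfrac{3}{5}c^{2} + \tfrac{321}{200}c + \tfrac{117}{200} → \tfrac{87}{40}b - \tfrac{3}{5}c^{2} + \tfrac{321}{200}c + \tfrac{117}{200}
  leading term b: subtract (\tfrac{87}{280})·f_1 from \tfrac{87}{40}b - \tfrac{3}{5}c^{2} + \tfrac{321}{200}c + \tfrac{117}{200} → -\tfrac{3}{5}c^{2} + \tfrac{321}{200}c + \tfrac{117}{200}
  leading term c^{2}: subtract (\tfrac{2}{5})·g_4 from -\tfrac{3}{5}c^{2} + \tfrac{321}{200}c + \tfrac{117}{200} → \tfrac{42}{25}c - \tfrac{9}{100}
  leading term c: no divisor's leading term divides it; move \tfrac{42}{25}c to the remainder.
  leading term 1: no divisor's leading term divides it; move -\tfrac{9}{100} to the remainder.
  remainder \tfrac{159}{100}a + \tfrac{42}{25}c - \tfrac{9}{100} ≠ 0; add g_5 = \tfrac{159}{100}a + \tfrac{42}{25}c - \tfrac{9}{100} to the basis.

The other S-polynomials (S(f_1,f_2), S(f_1,g_4), S(f_2,g_4), S(f_3,g_4), S(f_1,g_5), S(f_2,g_5), S(f_3,g_5), S(g_4,g_5)) all reduce to 0 modulo the current basis, so we have a Gröbner basis.
Inter-reduce: drop elements whose leading term is divisible by another's, tail-reduce, and make monic.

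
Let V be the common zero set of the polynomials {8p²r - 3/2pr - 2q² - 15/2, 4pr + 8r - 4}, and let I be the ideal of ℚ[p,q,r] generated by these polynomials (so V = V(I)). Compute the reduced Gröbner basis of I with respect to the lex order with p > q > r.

f_1 = 8p²r - 3/2pr - 2q² - 15/2, LT = p²r.
f_2 = 4pr + 8r - 4, LT = pr.

S(f_1,f_2): lcm = p²r. S = -35/16pr + p - ¼q² - 15/16.
  reduce S modulo (f_1, f_2):
  remainder p - ¼q² + 35/8r - 25/8 ≠ 0; add g_3 = p - ¼q² + 35/8r - 25/8 to the basis.

S(f_1,g_3): lcm = p²r. S = ¼pq²r - 35/8pr² + 47/16pr - ¼q² - 15/16.
  reduce S modulo (f_1, f_2, g_3):
  remainder -½q²r + 35/4r² - 41/4r + 2 ≠ 0; add g_4 = -½q²r + 35/4r² - 41/4r + 2 to the basis.

The other S-polynomials (S(f_2,g_3), S(f_1,g_4), S(f_2,g_4), S(g_3,g_4)) all reduce to 0 modulo the current basis, so we have a Gröbner basis.
Inter-reduce: drop elements whose leading term is divisible by another's, tail-reduce, and make monic.

G = {p - ¼q² + 35/8r - 25/8, q²r - 35/2r² + 41/2r - 4}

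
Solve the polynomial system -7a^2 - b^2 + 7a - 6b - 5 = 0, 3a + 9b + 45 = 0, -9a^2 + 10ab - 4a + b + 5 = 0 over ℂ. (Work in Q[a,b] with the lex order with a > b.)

Compute a lex Gröbner basis by Buchberger's algorithm.
f_1 = -7a^2 + 7a - b^2 - 6b - 5, LT = a^2.
f_2 = 3a + 9b + 45, LT = a.
f_3 = -9a^2 + 10ab - 4a + b + 5, LT = a^2.

S(f_1,f_2): lcm = a^2. S = -3ab - 16a + 1/7b^2 + 6/7b + 5/7.
  reduce S modulo (f_1, f_2, f_3):
  remainder 64/7b^2 + 657/7b + 1685/7 ≠ 0; add h_4 = 64/7b^2 + 657/7b + 1685/7 to the basis.

S(f_1,f_3): lcm = a^2. S = 10/9ab - 13/9a + 1/7b^2 + 61/63b + 80/63.
  reduce S modulo (f_1, f_2, f_3, h_4):
  remainder 12319/576b + 61595/576 ≠ 0; add h_5 = 12319/576b + 61595/576 to the basis.

The other S-polynomials (S(f_2,f_3), S(f_1,h_4), S(f_2,h_4), S(f_3,h_4), S(f_1,h_5), S(f_2,h_5), S(f_3,h_5), S(h_4,h_5)) all reduce to 0 modulo the current basis, so we have a Gröbner basis.
Inter-reduce: drop elements whose leading term is divisible by another's, tail-reduce, and make monic.
Reduced Gröbner basis: {a, b + 5}.

Elimination: the polynomial b + 5 lies in the elimination ideal for b, so b ∈ {-5}. For each such b, the remaining basis elements (now univariate) give the rest of the solution.
  b = -5: the earlier basis element becomes a = 0, giving a = 0 — point (0, -5).
A lex Gröbner basis triangularizes the system, enabling back-substitution.

{(0, -5)}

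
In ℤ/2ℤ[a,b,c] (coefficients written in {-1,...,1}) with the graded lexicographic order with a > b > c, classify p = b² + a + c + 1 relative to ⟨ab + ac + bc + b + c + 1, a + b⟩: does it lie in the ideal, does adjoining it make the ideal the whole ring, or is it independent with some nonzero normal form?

First compute the reduced Gröbner basis of I by Buchberger's algorithm.
f_1 = ab + ac + bc + b + c + 1, LT = ab.
f_2 = a + b, LT = a.

S(f_1,f_2): lcm = ab. S = ac + b² + bc + b + c + 1.
  reduce S modulo (f_1, f_2):
  remainder b² + b + c + 1 ≠ 0; add h_3 = b² + b + c + 1 to the basis.

The other S-polynomials (S(f_1,h_3), S(f_2,h_3)) all reduce to 0 modulo the current basis, so we have a Gröbner basis.
Inter-reduce: drop elements whose leading term is divisible by another's, tail-reduce, and make monic.
Reduced Gröbner basis: {b² + b + c + 1, a + b}.
Label its elements g_1 = b² + b + c + 1, g_2 = a + b.

Reduce p = b² + a + c + 1 modulo G:
  leading term b²: subtract (1)·g_1 from b² + a + c + 1 → a + b
  leading term a: subtract (1)·g_2 from a + b → 0
  normal form = 0.
Since the normal form is 0, p ∈ I.

The remainder on division by a Gröbner basis is unique — it is the normal form.

b² + a + c + 1 lies in I (it reduces to 0).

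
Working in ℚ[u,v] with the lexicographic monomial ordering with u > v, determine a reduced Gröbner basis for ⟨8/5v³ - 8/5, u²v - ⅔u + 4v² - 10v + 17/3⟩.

G = {u² - ⅔uv² + 17/3v² + 4v - 10, v³ - 1}

f_1 = 8/5v³ - 8/5, LT = v³.
f_2 = u²v - ⅔u + 4v² - 10v + 17/3, LT = u²v.

S(f_1,f_2): lcm = u²v³. S = -u² + ⅔uv² - 4v⁴ + 10v³ - 17/3v².
  leading term u²: no divisor's leading term divides it; move -u² to the remainder.
  leading term uv²: no divisor's leading term divides it; move ⅔uv² to the remainder.
  leading term v⁴: subtract (-5/2v)·f_1 from -4v⁴ + 10v³ - 17/3v² → 10v³ - 17/3v² - 4v
  leading term v³: subtract (25/4)·f_1 from 10v³ - 17/3v² - 4v → -17/3v² - 4v + 10
  leading term v²: no divisor's leading term divides it; move -17/3v² to the remainder.
  leading term v: no divisor's leading term divides it; move -4v to the remainder.
  leading term 1: no divisor's leading term divides it; move 10 to the remainder.
  remainder -u² + ⅔uv² - 17/3v² - 4v + 10 ≠ 0; add g_3 = -u² + ⅔uv² - 17/3v² - 4v + 10 to the basis.

The other S-polynomials (S(f_1,g_3), S(f_2,g_3)) all reduce to 0 modulo the current basis, so we have a Gröbner basis.
Inter-reduce: drop elements whose leading term is divisible by another's, tail-reduce, and make monic.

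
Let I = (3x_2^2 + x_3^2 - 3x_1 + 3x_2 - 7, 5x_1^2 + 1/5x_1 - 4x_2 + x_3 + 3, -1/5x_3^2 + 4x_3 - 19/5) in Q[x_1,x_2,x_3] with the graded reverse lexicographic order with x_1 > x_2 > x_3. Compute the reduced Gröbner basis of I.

G = {x_1^2 + 1/25x_1 - 4/5x_2 + 1/5x_3 + 3/5, x_2^2 - x_1 + x_2 + 20/3x_3 - 26/3, x_3^2 - 20x_3 + 19}

Buchberger's algorithm terminates because the ascending chain of leading-term ideals stabilizes.

f_1 = 3x_2^2 + x_3^2 - 3x_1 + 3x_2 - 7, LT = x_2^2.
f_2 = 5x_1^2 + 1/5x_1 - 4x_2 + x_3 + 3, LT = x_1^2.
f_3 = -1/5x_3^2 + 4x_3 - 19/5, LT = x_3^2.

The S-polynomials (S(f_1,f_2), S(f_1,f_3), S(f_2,f_3)) all reduce to 0 modulo the current basis, so we have a Gröbner basis.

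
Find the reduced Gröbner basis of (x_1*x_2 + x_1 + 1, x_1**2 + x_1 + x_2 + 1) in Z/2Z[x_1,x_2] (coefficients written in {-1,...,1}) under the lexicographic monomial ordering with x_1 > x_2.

Buchberger's algorithm terminates because the ascending chain of leading-term ideals stabilizes.

f_1 = x_1*x_2 + x_1 + 1, LT = x_1*x_2.
f_2 = x_1**2 + x_1 + x_2 + 1, LT = x_1**2.

S(f_1,f_2): lcm = x_1**2*x_2. S = x_1**2 + x_1*x_2 + x_1 + x_2**2 + x_2.
  leading term x_1**2: subtract (1)·f_2 from x_1**2 + x_1*x_2 + x_1 + x_2**2 + x_2 → x_1*x_2 + x_2**2 + 1
  leading term x_1*x_2: subtract (1)·f_1 from x_1*x_2 + x_2**2 + 1 → x_1 + x_2**2
  leading term x_1: no divisor's leading term divides it; move x_1 to the remainder.
  leading term x_2**2: no divisor's leading term divides it; move x_2**2 to the remainder.
  remainder x_1 + x_2**2 ≠ 0; add g_3 = x_1 + x_2**2 to the basis.

S(f_1,g_3): lcm = x_1*x_2. S = x_1 + x_2**3 + 1.
  leading term x_1: subtract (1)·g_3 from x_1 + x_2**3 + 1 → x_2**3 + x_2**2 + 1
  leading term x_2**3: no divisor's leading term divides it; move x_2**3 to the remainder.
  leading term x_2**2: no divisor's leading term divides it; move x_2**2 to the remainder.
  leading term 1: no divisor's leading term divides it; move 1 to the remainder.
  remainder x_2**3 + x_2**2 + 1 ≠ 0; add g_4 = x_2**3 + x_2**2 + 1 to the basis.

The other S-polynomials (S(f_2,g_3), S(f_1,g_4), S(f_2,g_4), S(g_3,g_4)) all reduce to 0 modulo the current basis, so we have a Gröbner basis.
Inter-reduce: drop elements whose leading term is divisible by another's, tail-reduce, and make monic.

G = {x_1 + x_2**2, x_2**3 + x_2**2 + 1}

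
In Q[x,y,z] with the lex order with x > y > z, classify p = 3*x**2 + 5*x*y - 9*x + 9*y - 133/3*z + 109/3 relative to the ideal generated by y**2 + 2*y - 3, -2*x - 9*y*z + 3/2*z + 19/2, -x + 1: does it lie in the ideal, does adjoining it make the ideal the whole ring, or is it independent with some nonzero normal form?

First compute the reduced Gröbner basis of I by Buchberger's algorithm.
f_1 = y**2 + 2*y - 3, LT = y**2.
f_2 = -2*x - 9*y*z + 3/2*z + 19/2, LT = x.
f_3 = -x + 1, LT = x.

S(f_2,f_3): lcm = x. S = 9/2*y*z - 3/4*z - 15/4.
  leading term y*z: no divisor's leading term divides it; move 9/2*y*z to the remainder.
  leading term z: no divisor's leading term divides it; move -3/4*z to the remainder.
  leading term 1: no divisor's leading term divides it; move -15/4 to the remainder.
  remainder 9/2*y*z - 3/4*z - 15/4 ≠ 0; add h_4 = 9/2*y*z - 3/4*z - 15/4 to the basis.

S(f_1,h_4): lcm = y**2*z. S = 13/6*y*z + 5/6*y - 3*z.
  leading term y*z: subtract (13/27)·h_4 from 13/6*y*z + 5/6*y - 3*z → 5/6*y - 95/36*z + 65/36
  leading term y: no divisor's leading term divides it; move 5/6*y to the remainder.
  leading term z: no divisor's leading term divides it; move -95/36*z to the remainder.
  leading term 1: no divisor's leading term divides it; move 65/36 to the remainder.
  remainder 5/6*y - 95/36*z + 65/36 ≠ 0; add h_5 = 5/6*y - 95/36*z + 65/36 to the basis.

S(h_4,h_5): lcm = y*z. S = 19/6*z**2 - 7/3*z - 5/6.
  leading term z**2: no divisor's leading term divides it; move 19/6*z**2 to the remainder.
  leading term z: no divisor's leading term divides it; move -7/3*z to the remainder.
  leading term 1: no divisor's leading term divides it; move -5/6 to the remainder.
  remainder 19/6*z**2 - 7/3*z - 5/6 ≠ 0; add h_6 = 19/6*z**2 - 7/3*z - 5/6 to the basis.

The other S-polynomials (S(f_1,f_2), S(f_1,f_3), S(f_2,h_4), S(f_3,h_4), S(f_1,h_5), S(f_2,h_5), S(f_3,h_5), S(f_1,h_6), S(f_2,h_6), S(f_3,h_6), S(h_4,h_6), S(h_5,h_6)) all reduce to 0 modulo the current basis, so we have a Gröbner basis.
Inter-reduce: drop elements whose leading term is divisible by another's, tail-reduce, and make monic.
Reduced Gröbner basis: {x - 1, y - 19/6*z + 13/6, z**2 - 14/19*z - 5/19}.
Label its elements g_1 = x - 1, g_2 = y - 19/6*z + 13/6, g_3 = z**2 - 14/19*z - 5/19.

Reduce p = 3*x**2 + 5*x*y - 9*x + 9*y - 133/3*z + 109/3 modulo G:
  leading term x**2: subtract (3*x)·g_1 from 3*x**2 + 5*x*y - 9*x + 9*y - 133/3*z + 109/3 → 5*x*y - 6*x + 9*y - 133/3*z + 109/3
  leading term x*y: subtract (5*y)·g_1 from 5*x*y - 6*x + 9*y - 133/3*z + 109/3 → -6*x + 14*y - 133/3*z + 109/3
  leading term x: subtract (-6)·g_1 from -6*x + 14*y - 133/3*z + 109/3 → 14*y - 133/3*z + 91/3
  leading term y: subtract (14)·g_2 from 14*y - 133/3*z + 91/3 → 0
  normal form = 0.
Since the normal form is 0, p ∈ I.

3*x**2 + 5*x*y - 9*x + 9*y - 133/3*z + 109/3 lies in I (it reduces to 0).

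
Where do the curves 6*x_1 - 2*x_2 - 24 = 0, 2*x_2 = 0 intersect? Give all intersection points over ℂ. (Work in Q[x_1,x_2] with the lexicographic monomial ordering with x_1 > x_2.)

{(4, 0)}

Compute a lex Gröbner basis by Buchberger's algorithm.
f_1 = 6*x_1 - 2*x_2 - 24, LT = x_1.
f_2 = 2*x_2, LT = x_2.

The S-polynomials (S(f_1,f_2)) all reduce to 0 modulo the current basis, so we have a Gröbner basis.
Inter-reduce: drop elements whose leading term is divisible by another's, tail-reduce, and make monic.
Reduced Gröbner basis: {x_1 - 4, x_2}.

A lex Gröbner basis eliminates variables successively. Here x_2 depends only on x_2, with roots {0}; lifting each root through the earlier basis elements recovers the full solutions.
  x_2 = 0: the earlier basis element becomes x_1 - 4 = 0, giving x_1 = 4 — point (4, 0).
This is the nonlinear analogue of row-reducing a linear system.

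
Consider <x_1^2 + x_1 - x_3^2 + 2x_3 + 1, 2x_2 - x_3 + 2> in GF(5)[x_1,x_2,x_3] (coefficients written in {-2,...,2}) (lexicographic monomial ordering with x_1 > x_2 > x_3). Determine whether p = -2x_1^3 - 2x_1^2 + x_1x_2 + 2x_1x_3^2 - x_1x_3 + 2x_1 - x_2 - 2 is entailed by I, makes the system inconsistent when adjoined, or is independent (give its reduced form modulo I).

-2x_1^3 - 2x_1^2 + x_1x_2 + 2x_1x_3^2 - x_1x_3 + 2x_1 - x_2 - 2 is independent of I; its normal form modulo I is x_1x_3 - 2x_1 + 2x_3 - 1.

First compute the reduced Gröbner basis of I by Buchberger's algorithm.
f_1 = x_1^2 + x_1 - x_3^2 + 2x_3 + 1, LT = x_1^2.
f_2 = 2x_2 - x_3 + 2, LT = x_2.

The S-polynomials (S(f_1,f_2)) all reduce to 0 modulo the current basis, so we have a Gröbner basis.
Inter-reduce: drop elements whose leading term is divisible by another's, tail-reduce, and make monic.
Reduced Gröbner basis: {x_1^2 + x_1 - x_3^2 + 2x_3 + 1, x_2 + 2x_3 + 1}.
Label its elements g_1 = x_1^2 + x_1 - x_3^2 + 2x_3 + 1, g_2 = x_2 + 2x_3 + 1.

Reduce p = -2x_1^3 - 2x_1^2 + x_1x_2 + 2x_1x_3^2 - x_1x_3 + 2x_1 - x_2 - 2 modulo G:
  leading term x_1^3: subtract (-2x_1)·g_1 from -2x_1^3 - 2x_1^2 + x_1x_2 + 2x_1x_3^2 - x_1x_3 + 2x_1 - x_2 - 2 → x_1x_2 - 2x_1x_3 - x_1 - x_2 - 2
  leading term x_1x_2: subtract (x_1)·g_2 from x_1x_2 - 2x_1x_3 - x_1 - x_2 - 2 → x_1x_3 - 2x_1 - x_2 - 2
  leading term x_1x_3: no divisor's leading term divides it; move x_1x_3 to the remainder.
  leading term x_1: no divisor's leading term divides it; move -2x_1 to the remainder.
  leading term x_2: subtract (-1)·g_2 from -x_2 - 2 → 2x_3 - 1
  leading term x_3: no divisor's leading term divides it; move 2x_3 to the remainder.
  leading term 1: no divisor's leading term divides it; move -1 to the remainder.
  normal form = x_1x_3 - 2x_1 + 2x_3 - 1.
The normal form is nonzero, so p ∉ I. Since p minus its normal form lies in I, I + (p) = I + (r) where r = x_1x_3 - 2x_1 + 2x_3 - 1; decide whether this ideal is the whole ring.
Run Buchberger on G together with r (pairs among the g_i already reduce to 0 since G is a Gröbner basis):
g_1 = x_1^2 + x_1 - x_3^2 + 2x_3 + 1, LT = x_1^2.
g_2 = x_2 + 2x_3 + 1, LT = x_2.
r = x_1x_3 - 2x_1 + 2x_3 - 1, LT = x_1x_3.

S(g_1,r): lcm = x_1^2x_3. S = 2x_1^2 - x_1x_3 + x_1 - x_3^3 + 2x_3^2 + x_3.
  reduce S modulo (g_1, g_2, r):
  remainder 2x_1 - x_3^3 - x_3^2 - x_3 + 2 ≠ 0; add m_4 = 2x_1 - x_3^3 - x_3^2 - x_3 + 2 to the basis.

S(r,m_4): lcm = x_1x_3. S = -2x_1 - 2x_3^4 - 2x_3^3 - 2x_3^2 + x_3 - 1.
  reduce S modulo (g_1, g_2, r, m_4):
  remainder -2x_3^4 + 2x_3^3 + 2x_3^2 + 1 ≠ 0; add m_5 = -2x_3^4 + 2x_3^3 + 2x_3^2 + 1 to the basis.

The other S-polynomials (S(g_1,g_2), S(g_2,r), S(g_1,m_4), S(g_2,m_4), S(g_1,m_5), S(g_2,m_5), S(r,m_5), S(m_4,m_5)) all reduce to 0 modulo the current basis, so we have a Gröbner basis.
Inter-reduce: drop elements whose leading term is divisible by another's, tail-reduce, and make monic.
Reduced Gröbner basis: {x_1 + 2x_3^3 + 2x_3^2 + 2x_3 + 1, x_2 + 2x_3 + 1, x_3^4 - x_3^3 - x_3^2 + 2}.
The reduced Gröbner basis of I + (p) is {x_1 + 2x_3^3 + 2x_3^2 + 2x_3 + 1, x_2 + 2x_3 + 1, x_3^4 - x_3^3 - x_3^2 + 2} ≠ {1}, a proper ideal, so the enlarged system stays consistent: p is independent of I, with normal form x_1x_3 - 2x_1 + 2x_3 - 1.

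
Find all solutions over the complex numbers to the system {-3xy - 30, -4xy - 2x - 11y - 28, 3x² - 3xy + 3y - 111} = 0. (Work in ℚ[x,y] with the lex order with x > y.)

Compute a lex Gröbner basis by Buchberger's algorithm.
f_1 = -3xy - 30, LT = xy.
f_2 = -4xy - 2x - 11y - 28, LT = xy.
f_3 = 3x² - 3xy + 3y - 111, LT = x².

S(f_1,f_2): lcm = xy. S = -½x - 11/4y + 3.
  reduce S modulo (f_1, f_2, f_3):
  remainder -½x - 11/4y + 3 ≠ 0; add h_4 = -½x - 11/4y + 3 to the basis.

S(f_1,f_3): lcm = x²y. S = xy² + 10x - y² + 37y.
  reduce S modulo (f_1, f_2, f_3, h_4):
  remainder -y² - 28y + 60 ≠ 0; add h_5 = -y² - 28y + 60 to the basis.

S(f_2,f_3): lcm = x²y. S = ½x² + xy² + 11/4xy + 7x - y² + 37y.
  reduce S modulo (f_1, f_2, f_3, h_4, h_5):
  remainder 16y - 32 ≠ 0; add h_6 = 16y - 32 to the basis.

The other S-polynomials (S(f_1,h_4), S(f_2,h_4), S(f_3,h_4), S(f_1,h_5), S(f_2,h_5), S(f_3,h_5), S(h_4,h_5), S(f_1,h_6), S(f_2,h_6), S(f_3,h_6), S(h_4,h_6), S(h_5,h_6)) all reduce to 0 modulo the current basis, so we have a Gröbner basis.
Inter-reduce: drop elements whose leading term is divisible by another's, tail-reduce, and make monic.
Reduced Gröbner basis: {x + 5, y - 2}.

Since the basis is lex-ordered, y - 2 is univariate in y. Its roots are {2}. Back-substituting each root into the other basis elements fixes the other coordinates.
  y = 2: the earlier basis element becomes x + 5 = 0, giving x = -5 — point (-5, 2).

{(-5, 2)}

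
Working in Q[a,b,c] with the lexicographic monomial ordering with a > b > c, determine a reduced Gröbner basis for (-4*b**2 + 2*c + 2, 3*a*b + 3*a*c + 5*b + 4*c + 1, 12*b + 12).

G = {b + 1, c - 1}

f_1 = -4*b**2 + 2*c + 2, LT = b**2.
f_2 = 3*a*b + 3*a*c + 5*b + 4*c + 1, LT = a*b.
f_3 = 12*b + 12, LT = b.

S(f_1,f_2): lcm = a*b**2. S = -a*b*c - 1/2*a*c - 1/2*a - 5/3*b**2 - 4/3*b*c - 1/3*b.
  reduce S modulo (f_1, f_2, f_3):
  remainder a*c**2 - 1/2*a*c - 1/2*a + 4/3*c**2 - 5/6*c - 1/2 ≠ 0; add g_4 = a*c**2 - 1/2*a*c - 1/2*a + 4/3*c**2 - 5/6*c - 1/2 to the basis.

S(f_1,f_3): lcm = b**2. S = -b - 1/2*c - 1/2.
  reduce S modulo (f_1, f_2, f_3, g_4):
  remainder -1/2*c + 1/2 ≠ 0; add g_5 = -1/2*c + 1/2 to the basis.

The other S-polynomials (S(f_2,f_3), S(f_1,g_4), S(f_2,g_4), S(f_3,g_4), S(f_1,g_5), S(f_2,g_5), S(f_3,g_5), S(g_4,g_5)) all reduce to 0 modulo the current basis, so we have a Gröbner basis.
Inter-reduce: drop elements whose leading term is divisible by another's, tail-reduce, and make monic.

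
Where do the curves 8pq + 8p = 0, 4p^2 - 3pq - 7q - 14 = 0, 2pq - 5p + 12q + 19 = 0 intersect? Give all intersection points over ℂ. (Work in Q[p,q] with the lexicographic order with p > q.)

Compute a lex Gröbner basis by Buchberger's algorithm.
f_1 = 8pq + 8p, LT = pq.
f_2 = 4p^2 - 3pq - 7q - 14, LT = p^2.
f_3 = 2pq - 5p + 12q + 19, LT = pq.

S(f_1,f_2): lcm = p^2q. S = p^2 + 3/4pq^2 + 7/4q^2 + 7/2q.
  leading term p^2: subtract (1/4)·f_2 from p^2 + 3/4pq^2 + 7/4q^2 + 7/2q → 3/4pq^2 + 3/4pq + 7/4q^2 + 21/4q + 7/2
  leading term pq^2: subtract (3/32q)·f_1 from 3/4pq^2 + 3/4pq + 7/4q^2 + 21/4q + 7/2 → 7/4q^2 + 21/4q + 7/2
  leading term q^2: no divisor's leading term divides it; move 7/4q^2 to the remainder.
  leading term q: no divisor's leading term divides it; move 21/4q to the remainder.
  leading term 1: no divisor's leading term divides it; move 7/2 to the remainder.
  remainder 7/4q^2 + 21/4q + 7/2 ≠ 0; add h_4 = 7/4q^2 + 21/4q + 7/2 to the basis.

S(f_1,f_3): lcm = pq. S = 7/2p - 6q - 19/2.
  leading term p: no divisor's leading term divides it; move 7/2p to the remainder.
  leading term q: no divisor's leading term divides it; move -6q to the remainder.
  leading term 1: no divisor's leading term divides it; move -19/2 to the remainder.
  remainder 7/2p - 6q - 19/2 ≠ 0; add h_5 = 7/2p - 6q - 19/2 to the basis.

S(f_2,f_3): lcm = p^2q. S = 5/2p^2 - 3/4pq^2 - 6pq - 19/2p - 7/4q^2 - 7/2q.
  leading term p^2: subtract (5/8)·f_2 from 5/2p^2 - 3/4pq^2 - 6pq - 19/2p - 7/4q^2 - 7/2q → -3/4pq^2 - 33/8pq - 19/2p - 7/4q^2 + 7/8q + 35/4
  leading term pq^2: subtract (-3/32q)·f_1 from -3/4pq^2 - 33/8pq - 19/2p - 7/4q^2 + 7/8q + 35/4 → -27/8pq - 19/2p - 7/4q^2 + 7/8q + 35/4
  leading term pq: subtract (-27/64)·f_1 from -27/8pq - 19/2p - 7/4q^2 + 7/8q + 35/4 → -49/8p - 7/4q^2 + 7/8q + 35/4
  leading term p: subtract (-7/4)·h_5 from -49/8p - 7/4q^2 + 7/8q + 35/4 → -7/4q^2 - 77/8q - 63/8
  leading term q^2: subtract (-1)·h_4 from -7/4q^2 - 77/8q - 63/8 → -35/8q - 35/8
  leading term q: no divisor's leading term divides it; move -35/8q to the remainder.
  leading term 1: no divisor's leading term divides it; move -35/8 to the remainder.
  remainder -35/8q - 35/8 ≠ 0; add h_6 = -35/8q - 35/8 to the basis.

The other S-polynomials (S(f_1,h_4), S(f_2,h_4), S(f_3,h_4), S(f_1,h_5), S(f_2,h_5), S(f_3,h_5), S(h_4,h_5), S(f_1,h_6), S(f_2,h_6), S(f_3,h_6), S(h_4,h_6), S(h_5,h_6)) all reduce to 0 modulo the current basis, so we have a Gröbner basis.
Inter-reduce: drop elements whose leading term is divisible by another's, tail-reduce, and make monic.
Reduced Gröbner basis: {p - 1, q + 1}.

From the last basis element, q + 1 = 0, so q takes values in {-1}. Each choice, substituted upward through the basis, yields the corresponding point(s) of the solution set.
  q = -1: the earlier basis element becomes p - 1 = 0, giving p = 1 — point (1, -1).

{(1, -1)}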